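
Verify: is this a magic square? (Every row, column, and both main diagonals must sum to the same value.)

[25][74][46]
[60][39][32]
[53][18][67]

Row 1: 25 + 74 + 46 = 145.
Row 2: 60 + 39 + 32 = 131.
Row 3: 53 + 18 + 67 = 138.
Column 1: 25 + 60 + 53 = 138.
Column 2: 74 + 39 + 18 = 131.
Column 3: 46 + 32 + 67 = 145.
Main diagonal: 25 + 39 + 67 = 131.
Anti-diagonal: 46 + 39 + 53 = 138.

No — row 3 sums to 138 but column 3 sums to 145.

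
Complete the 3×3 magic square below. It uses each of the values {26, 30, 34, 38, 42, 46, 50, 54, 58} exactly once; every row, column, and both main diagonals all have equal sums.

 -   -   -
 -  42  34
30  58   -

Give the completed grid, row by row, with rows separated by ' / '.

The 9 entries sum to 378, so each line sums to 378/3 = 126.
Row 2 needs 126; the known cells sum to 76, so (2,1) = 50.
Row 3 needs 126; the known cells sum to 88, so (3,3) = 38.
Column 1 must total 126; the given cells sum to 80, so (1,1) = 46.
Using column 2: 42 + 58 + ? → (1,2) = 126 − 100 = 26.
Column 3 must total 126; the given cells sum to 72, so (1,3) = 54.

46 26 54 / 50 42 34 / 30 58 38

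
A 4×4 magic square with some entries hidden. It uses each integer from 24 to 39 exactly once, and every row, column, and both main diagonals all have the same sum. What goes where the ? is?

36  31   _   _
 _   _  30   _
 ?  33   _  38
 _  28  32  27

The entries are 24 through 39, which sum to 504, so each line sums to 504/4 = 126.
Row 4: 28 + 32 + 27 + ? = 126, so (4,1) = 39.
Column 2 needs 126; the known cells sum to 92, so (2,2) = 34.
Using main diagonal: 36 + 34 + 27 + ? → (3,3) = 126 − 97 = 29.
Anti-diagonal must total 126; the given cells sum to 102, so (1,4) = 24.
Row 1: 36 + 31 + 24 + ? = 126, so (1,3) = 35.
From row 3, 126 − (33 + 29 + 38) gives (3,1) = 26.

26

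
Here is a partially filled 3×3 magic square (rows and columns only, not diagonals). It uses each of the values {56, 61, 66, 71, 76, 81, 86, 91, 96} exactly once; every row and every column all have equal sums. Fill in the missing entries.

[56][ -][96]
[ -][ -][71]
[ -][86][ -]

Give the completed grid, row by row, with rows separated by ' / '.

56 76 96 / 91 66 71 / 81 86 61

The 9 entries sum to 684, so each line sums to 684/3 = 228.
Row 1: 56 + 96 + ? = 228, so (1,2) = 76.
The remaining cell in column 2 is (2,2) = 228 − 162 = 66.
The remaining cell in column 3 is (3,3) = 228 − 167 = 61.
The remaining cell in row 2 is (2,1) = 228 − 137 = 91.
Row 3 must total 228; the given cells sum to 147, so (3,1) = 81.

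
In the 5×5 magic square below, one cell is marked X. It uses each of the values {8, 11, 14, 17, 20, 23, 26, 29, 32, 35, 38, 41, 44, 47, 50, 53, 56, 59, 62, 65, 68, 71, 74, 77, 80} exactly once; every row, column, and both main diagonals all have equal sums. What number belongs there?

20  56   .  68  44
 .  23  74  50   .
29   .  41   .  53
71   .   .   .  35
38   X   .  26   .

The 25 entries sum to 1100, so each line sums to 1100/5 = 220.
Row 1 needs 220; the known cells sum to 188, so (1,3) = 32.
Column 1 must total 220; the given cells sum to 158, so (2,1) = 62.
Anti-diagonal: 44 + 50 + 41 + 38 + ? = 220, so (4,2) = 47.
Row 2 needs 220; the known cells sum to 209, so (2,5) = 11.
Column 5 needs 220; the known cells sum to 143, so (5,5) = 77.
Main diagonal: 20 + 23 + 41 + 77 + ? = 220, so (4,4) = 59.
Row 4: 71 + 47 + 59 + 35 + ? = 220, so (4,3) = 8.
Column 3 needs 220; the known cells sum to 155, so (5,3) = 65.
From column 4, 220 − (68 + 50 + 59 + 26) gives (3,4) = 17.
Row 3 needs 220; the known cells sum to 140, so (3,2) = 80.
From row 5, 220 − (38 + 65 + 26 + 77) gives (5,2) = 14.

14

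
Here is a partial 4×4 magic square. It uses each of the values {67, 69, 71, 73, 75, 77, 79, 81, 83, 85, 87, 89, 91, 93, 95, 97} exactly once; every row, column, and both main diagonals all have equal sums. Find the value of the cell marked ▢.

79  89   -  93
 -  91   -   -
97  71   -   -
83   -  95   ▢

The 16 entries sum to 1312, so each line sums to 1312/4 = 328.
Row 1 needs 328; the known cells sum to 261, so (1,3) = 67.
The remaining cell in column 1 is (2,1) = 328 − 259 = 69.
The remaining cell in column 2 is (4,2) = 328 − 251 = 77.
Anti-diagonal: 93 + 71 + 83 + ? = 328, so (2,3) = 81.
Using row 2: 69 + 91 + 81 + ? → (2,4) = 328 − 241 = 87.
From row 4, 328 − (83 + 77 + 95) gives (4,4) = 73.

73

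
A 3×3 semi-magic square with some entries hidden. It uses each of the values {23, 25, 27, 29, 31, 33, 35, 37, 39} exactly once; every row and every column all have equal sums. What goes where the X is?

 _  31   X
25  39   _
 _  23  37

The 9 entries sum to 279, so each line sums to 279/3 = 93.
Using row 2: 25 + 39 + ? → (2,3) = 93 − 64 = 29.
Row 3: 23 + 37 + ? = 93, so (3,1) = 33.
Column 1: 25 + 33 + ? = 93, so (1,1) = 35.
The remaining cell in column 3 is (1,3) = 93 − 66 = 27.

27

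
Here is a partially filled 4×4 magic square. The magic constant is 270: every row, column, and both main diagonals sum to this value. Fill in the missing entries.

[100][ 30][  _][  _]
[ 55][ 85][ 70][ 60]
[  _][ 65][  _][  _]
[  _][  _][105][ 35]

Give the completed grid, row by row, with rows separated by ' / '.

100 30 45 95 / 55 85 70 60 / 75 65 50 80 / 40 90 105 35

Using column 2: 30 + 85 + 65 + ? → (4,2) = 270 − 180 = 90.
Main diagonal needs 270; the known cells sum to 220, so (3,3) = 50.
The remaining cell in row 4 is (4,1) = 270 − 230 = 40.
Column 1 needs 270; the known cells sum to 195, so (3,1) = 75.
From column 3, 270 − (70 + 50 + 105) gives (1,3) = 45.
Anti-diagonal: 70 + 65 + 40 + ? = 270, so (1,4) = 95.
The remaining cell in row 3 is (3,4) = 270 − 190 = 80.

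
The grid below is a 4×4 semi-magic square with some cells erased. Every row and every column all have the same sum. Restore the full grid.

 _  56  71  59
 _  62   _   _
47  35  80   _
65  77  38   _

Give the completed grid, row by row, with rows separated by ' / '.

Column 2 is already complete: 56 + 62 + 35 + 77 = 230, so that is the magic constant.
Row 1: 56 + 71 + 59 + ? = 230, so (1,1) = 44.
Using row 3: 47 + 35 + 80 + ? → (3,4) = 230 − 162 = 68.
From row 4, 230 − (65 + 77 + 38) gives (4,4) = 50.
Column 1: 44 + 47 + 65 + ? = 230, so (2,1) = 74.
The remaining cell in column 3 is (2,3) = 230 − 189 = 41.
From column 4, 230 − (59 + 68 + 50) gives (2,4) = 53.

44 56 71 59 / 74 62 41 53 / 47 35 80 68 / 65 77 38 50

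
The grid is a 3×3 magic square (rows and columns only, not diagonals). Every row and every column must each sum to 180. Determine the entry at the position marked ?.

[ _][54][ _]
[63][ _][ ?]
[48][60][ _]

Row 3 must total 180; the given cells sum to 108, so (3,3) = 72.
Using column 1: 63 + 48 + ? → (1,1) = 180 − 111 = 69.
Column 2: 54 + 60 + ? = 180, so (2,2) = 66.
From row 1, 180 − (69 + 54) gives (1,3) = 57.
Row 2 must total 180; the given cells sum to 129, so (2,3) = 51.

51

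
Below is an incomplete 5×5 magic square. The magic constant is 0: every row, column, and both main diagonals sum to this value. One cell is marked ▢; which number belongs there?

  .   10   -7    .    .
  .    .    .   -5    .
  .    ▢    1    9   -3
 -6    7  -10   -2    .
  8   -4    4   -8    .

From row 4, 0 − (-6 + 7 + (-10) + (-2)) gives (4,5) = 11.
Row 5 needs 0; the known cells sum to 0, so (5,5) = 0.
Column 3 needs 0; the known cells sum to -12, so (2,3) = 12.
From column 4, 0 − (-5 + 9 + (-2) + (-8)) gives (1,4) = 6.
From anti-diagonal, 0 − (-5 + 1 + 7 + 8) gives (1,5) = -11.
Row 1 needs 0; the known cells sum to -2, so (1,1) = 2.
The remaining cell in column 5 is (2,5) = 0 − (-3) = 3.
The remaining cell in main diagonal is (2,2) = 0 − 1 = -1.
The remaining cell in row 2 is (2,1) = 0 − 9 = -9.
Column 1 must total 0; the given cells sum to -5, so (3,1) = 5.
Column 2 must total 0; the given cells sum to 12, so (3,2) = -12.

-12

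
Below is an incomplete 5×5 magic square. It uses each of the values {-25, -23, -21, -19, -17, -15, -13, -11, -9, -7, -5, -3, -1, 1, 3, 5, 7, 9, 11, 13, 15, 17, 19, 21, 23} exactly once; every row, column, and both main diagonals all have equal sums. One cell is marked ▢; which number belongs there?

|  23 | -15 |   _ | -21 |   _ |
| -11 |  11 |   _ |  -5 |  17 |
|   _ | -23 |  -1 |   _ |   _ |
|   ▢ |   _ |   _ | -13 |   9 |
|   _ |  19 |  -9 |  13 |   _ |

-19

The 25 entries sum to -25, so each line sums to -25/5 = -5.
The remaining cell in row 2 is (2,3) = -5 − 12 = -17.
From column 2, -5 − (-15 + 11 + (-23) + 19) gives (4,2) = 3.
From column 4, -5 − (-21 + (-5) + (-13) + 13) gives (3,4) = 21.
The remaining cell in main diagonal is (5,5) = -5 − 20 = -25.
Using row 5: 19 + (-9) + 13 + (-25) + ? → (5,1) = -5 − (-2) = -3.
Using anti-diagonal: -5 + (-1) + 3 + (-3) + ? → (1,5) = -5 − (-6) = 1.
Row 1 must total -5; the given cells sum to -12, so (1,3) = 7.
The remaining cell in column 3 is (4,3) = -5 − (-20) = 15.
Column 5 needs -5; the known cells sum to 2, so (3,5) = -7.
Using row 3: -23 + (-1) + 21 + (-7) + ? → (3,1) = -5 − (-10) = 5.
Row 4 needs -5; the known cells sum to 14, so (4,1) = -19.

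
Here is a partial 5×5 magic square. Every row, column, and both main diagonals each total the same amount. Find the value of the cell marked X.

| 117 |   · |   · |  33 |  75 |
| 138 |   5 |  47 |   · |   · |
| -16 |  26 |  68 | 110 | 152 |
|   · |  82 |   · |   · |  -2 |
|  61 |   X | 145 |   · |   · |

Row 3 is complete and sums to 340; that is the magic constant.
Column 1 needs 340; the known cells sum to 300, so (4,1) = 40.
Anti-diagonal: 75 + 68 + 82 + 61 + ? = 340, so (2,4) = 54.
Using row 2: 138 + 5 + 47 + 54 + ? → (2,5) = 340 − 244 = 96.
Column 5 must total 340; the given cells sum to 321, so (5,5) = 19.
Main diagonal needs 340; the known cells sum to 209, so (4,4) = 131.
Row 4: 40 + 82 + 131 + (-2) + ? = 340, so (4,3) = 89.
Column 3: 47 + 68 + 89 + 145 + ? = 340, so (1,3) = -9.
Using column 4: 33 + 54 + 110 + 131 + ? → (5,4) = 340 − 328 = 12.
Row 1: 117 + (-9) + 33 + 75 + ? = 340, so (1,2) = 124.
Row 5 needs 340; the known cells sum to 237, so (5,2) = 103.

103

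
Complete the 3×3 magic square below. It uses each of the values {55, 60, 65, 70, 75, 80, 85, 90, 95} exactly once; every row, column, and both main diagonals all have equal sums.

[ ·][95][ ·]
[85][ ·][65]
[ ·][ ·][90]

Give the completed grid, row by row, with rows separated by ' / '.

60 95 70 / 85 75 65 / 80 55 90

The 9 entries sum to 675, so each line sums to 675/3 = 225.
Row 2 must total 225; the given cells sum to 150, so (2,2) = 75.
Column 2 must total 225; the given cells sum to 170, so (3,2) = 55.
Column 3 must total 225; the given cells sum to 155, so (1,3) = 70.
From main diagonal, 225 − (75 + 90) gives (1,1) = 60.
Anti-diagonal needs 225; the known cells sum to 145, so (3,1) = 80.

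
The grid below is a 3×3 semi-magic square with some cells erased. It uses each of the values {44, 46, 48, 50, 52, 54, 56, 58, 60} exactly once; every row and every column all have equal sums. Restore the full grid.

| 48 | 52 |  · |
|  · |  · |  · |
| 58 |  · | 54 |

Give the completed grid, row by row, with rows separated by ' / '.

The 9 entries sum to 468, so each line sums to 468/3 = 156.
The remaining cell in row 1 is (1,3) = 156 − 100 = 56.
The remaining cell in row 3 is (3,2) = 156 − 112 = 44.
Column 1 must total 156; the given cells sum to 106, so (2,1) = 50.
Column 2 needs 156; the known cells sum to 96, so (2,2) = 60.
Using column 3: 56 + 54 + ? → (2,3) = 156 − 110 = 46.

48 52 56 / 50 60 46 / 58 44 54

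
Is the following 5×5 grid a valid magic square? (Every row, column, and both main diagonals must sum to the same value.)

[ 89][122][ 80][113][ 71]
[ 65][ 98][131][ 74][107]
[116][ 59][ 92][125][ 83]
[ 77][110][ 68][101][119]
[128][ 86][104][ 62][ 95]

Row 1: 89 + 122 + 80 + 113 + 71 = 475.
Row 2: 65 + 98 + 131 + 74 + 107 = 475.
Row 3: 116 + 59 + 92 + 125 + 83 = 475.
Row 4: 77 + 110 + 68 + 101 + 119 = 475.
Row 5: 128 + 86 + 104 + 62 + 95 = 475.
Column 1: 89 + 65 + 116 + 77 + 128 = 475.
Column 2: 122 + 98 + 59 + 110 + 86 = 475.
Column 3: 80 + 131 + 92 + 68 + 104 = 475.
Column 4: 113 + 74 + 125 + 101 + 62 = 475.
Column 5: 71 + 107 + 83 + 119 + 95 = 475.
Main diagonal: 89 + 98 + 92 + 101 + 95 = 475.
Anti-diagonal: 71 + 74 + 92 + 110 + 128 = 475.
All lines sum to 475.

Yes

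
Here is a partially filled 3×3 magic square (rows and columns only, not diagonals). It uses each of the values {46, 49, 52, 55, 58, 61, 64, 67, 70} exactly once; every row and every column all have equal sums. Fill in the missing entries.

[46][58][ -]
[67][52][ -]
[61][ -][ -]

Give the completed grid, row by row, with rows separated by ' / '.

46 58 70 / 67 52 55 / 61 64 49

The 9 entries sum to 522, so each line sums to 522/3 = 174.
From row 1, 174 − (46 + 58) gives (1,3) = 70.
The remaining cell in row 2 is (2,3) = 174 − 119 = 55.
The remaining cell in column 2 is (3,2) = 174 − 110 = 64.
Column 3: 70 + 55 + ? = 174, so (3,3) = 49.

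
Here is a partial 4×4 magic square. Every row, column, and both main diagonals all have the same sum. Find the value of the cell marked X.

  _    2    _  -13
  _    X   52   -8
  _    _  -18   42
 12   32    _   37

Column 4 is complete and sums to 58; that is the magic constant.
Row 4 needs 58; the known cells sum to 81, so (4,3) = -23.
Column 3 needs 58; the known cells sum to 11, so (1,3) = 47.
From anti-diagonal, 58 − (-13 + 52 + 12) gives (3,2) = 7.
The remaining cell in row 1 is (1,1) = 58 − 36 = 22.
The remaining cell in row 3 is (3,1) = 58 − 31 = 27.
Using column 1: 22 + 27 + 12 + ? → (2,1) = 58 − 61 = -3.
Column 2 needs 58; the known cells sum to 41, so (2,2) = 17.

17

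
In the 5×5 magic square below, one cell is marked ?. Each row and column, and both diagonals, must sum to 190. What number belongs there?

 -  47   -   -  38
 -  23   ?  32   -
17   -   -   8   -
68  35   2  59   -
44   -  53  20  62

Row 4: 68 + 35 + 2 + 59 + ? = 190, so (4,5) = 26.
Row 5: 44 + 53 + 20 + 62 + ? = 190, so (5,2) = 11.
Column 2 must total 190; the given cells sum to 116, so (3,2) = 74.
Column 4 must total 190; the given cells sum to 119, so (1,4) = 71.
From anti-diagonal, 190 − (38 + 32 + 35 + 44) gives (3,3) = 41.
From row 3, 190 − (17 + 74 + 41 + 8) gives (3,5) = 50.
Column 5 needs 190; the known cells sum to 176, so (2,5) = 14.
Main diagonal: 23 + 41 + 59 + 62 + ? = 190, so (1,1) = 5.
Using row 1: 5 + 47 + 71 + 38 + ? → (1,3) = 190 − 161 = 29.
Column 1 needs 190; the known cells sum to 134, so (2,1) = 56.
Column 3 needs 190; the known cells sum to 125, so (2,3) = 65.

65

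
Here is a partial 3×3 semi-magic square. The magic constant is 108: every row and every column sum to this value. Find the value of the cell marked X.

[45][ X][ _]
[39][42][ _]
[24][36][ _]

30

From row 2, 108 − (39 + 42) gives (2,3) = 27.
From row 3, 108 − (24 + 36) gives (3,3) = 48.
The remaining cell in column 2 is (1,2) = 108 − 78 = 30.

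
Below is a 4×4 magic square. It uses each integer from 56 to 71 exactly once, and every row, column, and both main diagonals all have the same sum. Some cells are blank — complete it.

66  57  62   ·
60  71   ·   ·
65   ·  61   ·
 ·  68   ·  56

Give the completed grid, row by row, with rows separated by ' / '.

The entries are 56 through 71, which sum to 1016, so each line sums to 1016/4 = 254.
Row 1 must total 254; the given cells sum to 185, so (1,4) = 69.
Column 1 needs 254; the known cells sum to 191, so (4,1) = 63.
Column 2 needs 254; the known cells sum to 196, so (3,2) = 58.
Using anti-diagonal: 69 + 58 + 63 + ? → (2,3) = 254 − 190 = 64.
Row 2 must total 254; the given cells sum to 195, so (2,4) = 59.
From row 3, 254 − (65 + 58 + 61) gives (3,4) = 70.
From row 4, 254 − (63 + 68 + 56) gives (4,3) = 67.

66 57 62 69 / 60 71 64 59 / 65 58 61 70 / 63 68 67 56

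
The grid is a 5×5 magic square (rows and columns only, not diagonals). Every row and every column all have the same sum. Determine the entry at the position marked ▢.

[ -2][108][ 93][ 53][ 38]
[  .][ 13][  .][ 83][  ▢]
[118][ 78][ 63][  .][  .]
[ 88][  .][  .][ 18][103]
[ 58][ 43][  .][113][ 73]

Row 1 is complete and sums to 290; that is the magic constant.
Using row 5: 58 + 43 + 113 + 73 + ? → (5,3) = 290 − 287 = 3.
Using column 1: -2 + 118 + 88 + 58 + ? → (2,1) = 290 − 262 = 28.
Using column 2: 108 + 13 + 78 + 43 + ? → (4,2) = 290 − 242 = 48.
From column 4, 290 − (53 + 83 + 18 + 113) gives (3,4) = 23.
Row 3: 118 + 78 + 63 + 23 + ? = 290, so (3,5) = 8.
From row 4, 290 − (88 + 48 + 18 + 103) gives (4,3) = 33.
Column 3: 93 + 63 + 33 + 3 + ? = 290, so (2,3) = 98.
Column 5 must total 290; the given cells sum to 222, so (2,5) = 68.

68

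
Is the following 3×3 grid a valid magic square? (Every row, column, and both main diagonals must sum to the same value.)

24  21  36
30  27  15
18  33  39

No — row 3 sums to 90 but column 1 sums to 72.

Row 1: 24 + 21 + 36 = 81.
Row 2: 30 + 27 + 15 = 72.
Row 3: 18 + 33 + 39 = 90.
Column 1: 24 + 30 + 18 = 72.
Column 2: 21 + 27 + 33 = 81.
Column 3: 36 + 15 + 39 = 90.
Main diagonal: 24 + 27 + 39 = 90.
Anti-diagonal: 36 + 27 + 18 = 81.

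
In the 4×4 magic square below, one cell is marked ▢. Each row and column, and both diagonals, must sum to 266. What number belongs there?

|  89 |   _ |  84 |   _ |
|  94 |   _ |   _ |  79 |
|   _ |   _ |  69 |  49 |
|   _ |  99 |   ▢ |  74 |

Column 4: 79 + 49 + 74 + ? = 266, so (1,4) = 64.
Main diagonal: 89 + 69 + 74 + ? = 266, so (2,2) = 34.
Row 1 needs 266; the known cells sum to 237, so (1,2) = 29.
From row 2, 266 − (94 + 34 + 79) gives (2,3) = 59.
From column 2, 266 − (29 + 34 + 99) gives (3,2) = 104.
Column 3: 84 + 59 + 69 + ? = 266, so (4,3) = 54.

54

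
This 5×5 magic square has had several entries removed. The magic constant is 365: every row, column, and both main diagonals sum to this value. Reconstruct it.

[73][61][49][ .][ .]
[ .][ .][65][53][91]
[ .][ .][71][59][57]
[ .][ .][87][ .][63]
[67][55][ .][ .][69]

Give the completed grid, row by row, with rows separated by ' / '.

The remaining cell in column 3 is (5,3) = 365 − 272 = 93.
From column 5, 365 − (91 + 57 + 63 + 69) gives (1,5) = 85.
Anti-diagonal must total 365; the given cells sum to 276, so (4,2) = 89.
From row 1, 365 − (73 + 61 + 49 + 85) gives (1,4) = 97.
Using row 5: 67 + 55 + 93 + 69 + ? → (5,4) = 365 − 284 = 81.
Column 4: 97 + 53 + 59 + 81 + ? = 365, so (4,4) = 75.
Using main diagonal: 73 + 71 + 75 + 69 + ? → (2,2) = 365 − 288 = 77.
Row 2 must total 365; the given cells sum to 286, so (2,1) = 79.
The remaining cell in row 4 is (4,1) = 365 − 314 = 51.
Column 1: 73 + 79 + 51 + 67 + ? = 365, so (3,1) = 95.
Column 2: 61 + 77 + 89 + 55 + ? = 365, so (3,2) = 83.

73 61 49 97 85 / 79 77 65 53 91 / 95 83 71 59 57 / 51 89 87 75 63 / 67 55 93 81 69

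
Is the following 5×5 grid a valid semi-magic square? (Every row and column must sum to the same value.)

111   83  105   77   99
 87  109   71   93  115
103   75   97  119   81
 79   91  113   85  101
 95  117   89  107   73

Row 1: 111 + 83 + 105 + 77 + 99 = 475.
Row 2: 87 + 109 + 71 + 93 + 115 = 475.
Row 3: 103 + 75 + 97 + 119 + 81 = 475.
Row 4: 79 + 91 + 113 + 85 + 101 = 469.
Row 5: 95 + 117 + 89 + 107 + 73 = 481.
Column 1: 111 + 87 + 103 + 79 + 95 = 475.
Column 2: 83 + 109 + 75 + 91 + 117 = 475.
Column 3: 105 + 71 + 97 + 113 + 89 = 475.
Column 4: 77 + 93 + 119 + 85 + 107 = 481.
Column 5: 99 + 115 + 81 + 101 + 73 = 469.

No — column 5 sums to 469 but row 3 sums to 475.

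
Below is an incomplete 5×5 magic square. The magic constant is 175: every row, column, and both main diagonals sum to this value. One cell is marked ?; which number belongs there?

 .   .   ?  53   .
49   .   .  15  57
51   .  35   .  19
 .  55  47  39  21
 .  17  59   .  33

Row 4: 55 + 47 + 39 + 21 + ? = 175, so (4,1) = 13.
Column 5 must total 175; the given cells sum to 130, so (1,5) = 45.
From anti-diagonal, 175 − (45 + 15 + 35 + 55) gives (5,1) = 25.
From row 5, 175 − (25 + 17 + 59 + 33) gives (5,4) = 41.
The remaining cell in column 1 is (1,1) = 175 − 138 = 37.
The remaining cell in column 4 is (3,4) = 175 − 148 = 27.
Main diagonal needs 175; the known cells sum to 144, so (2,2) = 31.
Row 2 needs 175; the known cells sum to 152, so (2,3) = 23.
From row 3, 175 − (51 + 35 + 27 + 19) gives (3,2) = 43.
The remaining cell in column 2 is (1,2) = 175 − 146 = 29.
Column 3: 23 + 35 + 47 + 59 + ? = 175, so (1,3) = 11.

11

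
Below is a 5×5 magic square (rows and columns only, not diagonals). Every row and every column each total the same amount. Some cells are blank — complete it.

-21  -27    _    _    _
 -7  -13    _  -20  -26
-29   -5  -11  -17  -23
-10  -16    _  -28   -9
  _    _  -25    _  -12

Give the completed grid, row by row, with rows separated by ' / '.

-21 -27 -8 -14 -15 / -7 -13 -19 -20 -26 / -29 -5 -11 -17 -23 / -10 -16 -22 -28 -9 / -18 -24 -25 -6 -12

Row 3 is already complete: -29 + -5 + -11 + -17 + -23 = -85, so that is the magic constant.
Row 2: -7 + (-13) + (-20) + (-26) + ? = -85, so (2,3) = -19.
Row 4 must total -85; the given cells sum to -63, so (4,3) = -22.
The remaining cell in column 1 is (5,1) = -85 − (-67) = -18.
Using column 2: -27 + (-13) + (-5) + (-16) + ? → (5,2) = -85 − (-61) = -24.
From column 3, -85 − (-19 + (-11) + (-22) + (-25)) gives (1,3) = -8.
From column 5, -85 − (-26 + (-23) + (-9) + (-12)) gives (1,5) = -15.
Row 1: -21 + (-27) + (-8) + (-15) + ? = -85, so (1,4) = -14.
Row 5: -18 + (-24) + (-25) + (-12) + ? = -85, so (5,4) = -6.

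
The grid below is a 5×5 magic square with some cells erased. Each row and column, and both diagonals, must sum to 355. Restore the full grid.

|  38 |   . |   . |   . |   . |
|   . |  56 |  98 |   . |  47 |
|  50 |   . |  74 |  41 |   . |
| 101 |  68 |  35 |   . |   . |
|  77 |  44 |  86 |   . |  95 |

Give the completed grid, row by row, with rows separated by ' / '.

38 80 62 104 71 / 89 56 98 65 47 / 50 107 74 41 83 / 101 68 35 92 59 / 77 44 86 53 95

Row 5 must total 355; the given cells sum to 302, so (5,4) = 53.
Column 1 must total 355; the given cells sum to 266, so (2,1) = 89.
Column 3: 98 + 74 + 35 + 86 + ? = 355, so (1,3) = 62.
The remaining cell in main diagonal is (4,4) = 355 − 263 = 92.
Using row 2: 89 + 56 + 98 + 47 + ? → (2,4) = 355 − 290 = 65.
Row 4 needs 355; the known cells sum to 296, so (4,5) = 59.
Column 4: 65 + 41 + 92 + 53 + ? = 355, so (1,4) = 104.
Anti-diagonal needs 355; the known cells sum to 284, so (1,5) = 71.
Row 1 needs 355; the known cells sum to 275, so (1,2) = 80.
Using column 2: 80 + 56 + 68 + 44 + ? → (3,2) = 355 − 248 = 107.
Using column 5: 71 + 47 + 59 + 95 + ? → (3,5) = 355 − 272 = 83.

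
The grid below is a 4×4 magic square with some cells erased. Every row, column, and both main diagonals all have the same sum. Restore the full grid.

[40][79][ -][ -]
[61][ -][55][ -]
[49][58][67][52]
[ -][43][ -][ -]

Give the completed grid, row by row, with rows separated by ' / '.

40 79 70 37 / 61 46 55 64 / 49 58 67 52 / 76 43 34 73

Row 3 is already complete: 49 + 58 + 67 + 52 = 226, so that is the magic constant.
Using column 1: 40 + 61 + 49 + ? → (4,1) = 226 − 150 = 76.
Column 2: 79 + 58 + 43 + ? = 226, so (2,2) = 46.
Main diagonal must total 226; the given cells sum to 153, so (4,4) = 73.
Using anti-diagonal: 55 + 58 + 76 + ? → (1,4) = 226 − 189 = 37.
Row 1 must total 226; the given cells sum to 156, so (1,3) = 70.
Using row 2: 61 + 46 + 55 + ? → (2,4) = 226 − 162 = 64.
Row 4: 76 + 43 + 73 + ? = 226, so (4,3) = 34.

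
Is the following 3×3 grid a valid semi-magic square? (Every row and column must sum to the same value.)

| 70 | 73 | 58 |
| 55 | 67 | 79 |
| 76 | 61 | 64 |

Row 1: 70 + 73 + 58 = 201.
Row 2: 55 + 67 + 79 = 201.
Row 3: 76 + 61 + 64 = 201.
Column 1: 70 + 55 + 76 = 201.
Column 2: 73 + 67 + 61 = 201.
Column 3: 58 + 79 + 64 = 201.
All lines sum to 201.

Yes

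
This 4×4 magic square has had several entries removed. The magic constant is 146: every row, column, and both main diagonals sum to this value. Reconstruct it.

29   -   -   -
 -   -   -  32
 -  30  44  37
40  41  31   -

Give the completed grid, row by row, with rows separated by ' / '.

From row 3, 146 − (30 + 44 + 37) gives (3,1) = 35.
Row 4: 40 + 41 + 31 + ? = 146, so (4,4) = 34.
The remaining cell in column 1 is (2,1) = 146 − 104 = 42.
Using column 4: 32 + 37 + 34 + ? → (1,4) = 146 − 103 = 43.
The remaining cell in main diagonal is (2,2) = 146 − 107 = 39.
Using anti-diagonal: 43 + 30 + 40 + ? → (2,3) = 146 − 113 = 33.
From column 2, 146 − (39 + 30 + 41) gives (1,2) = 36.
Column 3: 33 + 44 + 31 + ? = 146, so (1,3) = 38.

29 36 38 43 / 42 39 33 32 / 35 30 44 37 / 40 41 31 34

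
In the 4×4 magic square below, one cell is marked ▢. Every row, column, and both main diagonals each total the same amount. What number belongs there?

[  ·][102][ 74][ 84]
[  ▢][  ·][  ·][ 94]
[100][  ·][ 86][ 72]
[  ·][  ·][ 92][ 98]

Column 4 is complete and sums to 348; that is the magic constant.
Row 1 needs 348; the known cells sum to 260, so (1,1) = 88.
Row 3 must total 348; the given cells sum to 258, so (3,2) = 90.
Column 3 needs 348; the known cells sum to 252, so (2,3) = 96.
Main diagonal needs 348; the known cells sum to 272, so (2,2) = 76.
Anti-diagonal: 84 + 96 + 90 + ? = 348, so (4,1) = 78.
Row 2: 76 + 96 + 94 + ? = 348, so (2,1) = 82.

82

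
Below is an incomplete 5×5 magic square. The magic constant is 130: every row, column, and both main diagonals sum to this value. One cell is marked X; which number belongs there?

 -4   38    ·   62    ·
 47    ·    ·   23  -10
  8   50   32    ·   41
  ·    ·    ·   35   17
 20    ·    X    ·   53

Row 3: 8 + 50 + 32 + 41 + ? = 130, so (3,4) = -1.
The remaining cell in column 1 is (4,1) = 130 − 71 = 59.
The remaining cell in column 4 is (5,4) = 130 − 119 = 11.
The remaining cell in column 5 is (1,5) = 130 − 101 = 29.
Main diagonal: -4 + 32 + 35 + 53 + ? = 130, so (2,2) = 14.
Anti-diagonal: 29 + 23 + 32 + 20 + ? = 130, so (4,2) = 26.
The remaining cell in row 1 is (1,3) = 130 − 125 = 5.
Row 2 needs 130; the known cells sum to 74, so (2,3) = 56.
Row 4 must total 130; the given cells sum to 137, so (4,3) = -7.
Column 2: 38 + 14 + 50 + 26 + ? = 130, so (5,2) = 2.
Using column 3: 5 + 56 + 32 + (-7) + ? → (5,3) = 130 − 86 = 44.

44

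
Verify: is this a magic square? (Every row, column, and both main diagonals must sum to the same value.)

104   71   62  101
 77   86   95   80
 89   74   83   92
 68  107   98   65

Row 1: 104 + 71 + 62 + 101 = 338.
Row 2: 77 + 86 + 95 + 80 = 338.
Row 3: 89 + 74 + 83 + 92 = 338.
Row 4: 68 + 107 + 98 + 65 = 338.
Column 1: 104 + 77 + 89 + 68 = 338.
Column 2: 71 + 86 + 74 + 107 = 338.
Column 3: 62 + 95 + 83 + 98 = 338.
Column 4: 101 + 80 + 92 + 65 = 338.
Main diagonal: 104 + 86 + 83 + 65 = 338.
Anti-diagonal: 101 + 95 + 74 + 68 = 338.
All lines sum to 338.

Yes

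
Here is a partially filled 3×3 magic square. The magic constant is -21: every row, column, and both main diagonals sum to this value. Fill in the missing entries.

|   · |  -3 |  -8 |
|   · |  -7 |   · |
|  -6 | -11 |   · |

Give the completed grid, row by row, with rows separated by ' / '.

The remaining cell in row 1 is (1,1) = -21 − (-11) = -10.
From row 3, -21 − (-6 + (-11)) gives (3,3) = -4.
Column 1: -10 + (-6) + ? = -21, so (2,1) = -5.
Column 3 must total -21; the given cells sum to -12, so (2,3) = -9.

-10 -3 -8 / -5 -7 -9 / -6 -11 -4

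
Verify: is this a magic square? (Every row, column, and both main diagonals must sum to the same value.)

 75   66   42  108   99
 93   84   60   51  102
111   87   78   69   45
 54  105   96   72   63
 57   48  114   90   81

Yes

Row 1: 75 + 66 + 42 + 108 + 99 = 390.
Row 2: 93 + 84 + 60 + 51 + 102 = 390.
Row 3: 111 + 87 + 78 + 69 + 45 = 390.
Row 4: 54 + 105 + 96 + 72 + 63 = 390.
Row 5: 57 + 48 + 114 + 90 + 81 = 390.
Column 1: 75 + 93 + 111 + 54 + 57 = 390.
Column 2: 66 + 84 + 87 + 105 + 48 = 390.
Column 3: 42 + 60 + 78 + 96 + 114 = 390.
Column 4: 108 + 51 + 69 + 72 + 90 = 390.
Column 5: 99 + 102 + 45 + 63 + 81 = 390.
Main diagonal: 75 + 84 + 78 + 72 + 81 = 390.
Anti-diagonal: 99 + 51 + 78 + 105 + 57 = 390.
All lines sum to 390.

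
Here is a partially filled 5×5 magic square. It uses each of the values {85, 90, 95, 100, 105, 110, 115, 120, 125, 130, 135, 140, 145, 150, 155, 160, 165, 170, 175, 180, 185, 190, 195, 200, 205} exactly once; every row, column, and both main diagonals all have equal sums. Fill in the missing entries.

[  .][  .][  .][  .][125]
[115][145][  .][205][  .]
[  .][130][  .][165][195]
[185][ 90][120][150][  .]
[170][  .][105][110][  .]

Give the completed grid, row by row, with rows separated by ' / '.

155 160 190 95 125 / 115 145 175 205 85 / 100 130 135 165 195 / 185 90 120 150 180 / 170 200 105 110 140

The 25 entries sum to 3625, so each line sums to 3625/5 = 725.
Row 4 needs 725; the known cells sum to 545, so (4,5) = 180.
Using column 4: 205 + 165 + 150 + 110 + ? → (1,4) = 725 − 630 = 95.
Anti-diagonal must total 725; the given cells sum to 590, so (3,3) = 135.
The remaining cell in row 3 is (3,1) = 725 − 625 = 100.
From column 1, 725 − (115 + 100 + 185 + 170) gives (1,1) = 155.
Using main diagonal: 155 + 145 + 135 + 150 + ? → (5,5) = 725 − 585 = 140.
Using row 5: 170 + 105 + 110 + 140 + ? → (5,2) = 725 − 525 = 200.
Column 2: 145 + 130 + 90 + 200 + ? = 725, so (1,2) = 160.
The remaining cell in column 5 is (2,5) = 725 − 640 = 85.
Row 1 needs 725; the known cells sum to 535, so (1,3) = 190.
The remaining cell in row 2 is (2,3) = 725 − 550 = 175.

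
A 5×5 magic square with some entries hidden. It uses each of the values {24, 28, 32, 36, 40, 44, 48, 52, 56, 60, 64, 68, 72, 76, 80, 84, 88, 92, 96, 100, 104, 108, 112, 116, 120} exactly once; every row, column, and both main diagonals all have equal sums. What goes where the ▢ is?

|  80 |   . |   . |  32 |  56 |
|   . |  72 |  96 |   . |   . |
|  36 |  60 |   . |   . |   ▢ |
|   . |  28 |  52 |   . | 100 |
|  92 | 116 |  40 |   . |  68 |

The 25 entries sum to 1800, so each line sums to 1800/5 = 360.
Using row 5: 92 + 116 + 40 + 68 + ? → (5,4) = 360 − 316 = 44.
The remaining cell in column 2 is (1,2) = 360 − 276 = 84.
The remaining cell in row 1 is (1,3) = 360 − 252 = 108.
Using column 3: 108 + 96 + 52 + 40 + ? → (3,3) = 360 − 296 = 64.
From main diagonal, 360 − (80 + 72 + 64 + 68) gives (4,4) = 76.
The remaining cell in anti-diagonal is (2,4) = 360 − 240 = 120.
Row 4 needs 360; the known cells sum to 256, so (4,1) = 104.
From column 1, 360 − (80 + 36 + 104 + 92) gives (2,1) = 48.
Column 4: 32 + 120 + 76 + 44 + ? = 360, so (3,4) = 88.
From row 2, 360 − (48 + 72 + 96 + 120) gives (2,5) = 24.
The remaining cell in row 3 is (3,5) = 360 − 248 = 112.

112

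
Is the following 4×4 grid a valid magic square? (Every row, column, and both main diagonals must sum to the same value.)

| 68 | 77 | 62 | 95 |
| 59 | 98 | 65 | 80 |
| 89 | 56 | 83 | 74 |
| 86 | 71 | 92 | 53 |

Yes

Row 1: 68 + 77 + 62 + 95 = 302.
Row 2: 59 + 98 + 65 + 80 = 302.
Row 3: 89 + 56 + 83 + 74 = 302.
Row 4: 86 + 71 + 92 + 53 = 302.
Column 1: 68 + 59 + 89 + 86 = 302.
Column 2: 77 + 98 + 56 + 71 = 302.
Column 3: 62 + 65 + 83 + 92 = 302.
Column 4: 95 + 80 + 74 + 53 = 302.
Main diagonal: 68 + 98 + 83 + 53 = 302.
Anti-diagonal: 95 + 65 + 56 + 86 = 302.
All lines sum to 302.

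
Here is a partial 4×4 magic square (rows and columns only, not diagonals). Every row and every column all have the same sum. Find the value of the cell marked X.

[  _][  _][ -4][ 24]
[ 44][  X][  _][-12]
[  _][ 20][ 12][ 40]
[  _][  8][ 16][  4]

Column 4 is complete and sums to 56; that is the magic constant.
Row 3: 20 + 12 + 40 + ? = 56, so (3,1) = -16.
The remaining cell in row 4 is (4,1) = 56 − 28 = 28.
The remaining cell in column 1 is (1,1) = 56 − 56 = 0.
Column 3 must total 56; the given cells sum to 24, so (2,3) = 32.
The remaining cell in row 1 is (1,2) = 56 − 20 = 36.
Row 2: 44 + 32 + (-12) + ? = 56, so (2,2) = -8.

-8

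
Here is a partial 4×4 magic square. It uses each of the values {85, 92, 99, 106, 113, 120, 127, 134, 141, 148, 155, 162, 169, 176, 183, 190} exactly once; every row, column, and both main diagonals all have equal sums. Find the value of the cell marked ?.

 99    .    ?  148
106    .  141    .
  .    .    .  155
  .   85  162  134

120

The 16 entries sum to 2200, so each line sums to 2200/4 = 550.
Row 4 needs 550; the known cells sum to 381, so (4,1) = 169.
Using column 1: 99 + 106 + 169 + ? → (3,1) = 550 − 374 = 176.
Column 4: 148 + 155 + 134 + ? = 550, so (2,4) = 113.
The remaining cell in anti-diagonal is (3,2) = 550 − 458 = 92.
Row 2: 106 + 141 + 113 + ? = 550, so (2,2) = 190.
Using row 3: 176 + 92 + 155 + ? → (3,3) = 550 − 423 = 127.
Using column 2: 190 + 92 + 85 + ? → (1,2) = 550 − 367 = 183.
The remaining cell in column 3 is (1,3) = 550 − 430 = 120.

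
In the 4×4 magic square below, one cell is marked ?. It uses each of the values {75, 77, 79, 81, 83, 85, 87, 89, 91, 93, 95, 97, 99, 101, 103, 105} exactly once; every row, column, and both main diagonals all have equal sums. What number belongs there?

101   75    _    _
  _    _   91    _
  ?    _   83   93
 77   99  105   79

95

The 16 entries sum to 1440, so each line sums to 1440/4 = 360.
Using column 3: 91 + 83 + 105 + ? → (1,3) = 360 − 279 = 81.
The remaining cell in main diagonal is (2,2) = 360 − 263 = 97.
Row 1 needs 360; the known cells sum to 257, so (1,4) = 103.
The remaining cell in column 2 is (3,2) = 360 − 271 = 89.
From column 4, 360 − (103 + 93 + 79) gives (2,4) = 85.
From row 2, 360 − (97 + 91 + 85) gives (2,1) = 87.
Row 3 needs 360; the known cells sum to 265, so (3,1) = 95.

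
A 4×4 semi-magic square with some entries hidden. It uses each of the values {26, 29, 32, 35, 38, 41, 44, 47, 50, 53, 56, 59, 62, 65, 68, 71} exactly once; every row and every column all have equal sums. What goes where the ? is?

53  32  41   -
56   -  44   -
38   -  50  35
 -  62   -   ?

The 16 entries sum to 776, so each line sums to 776/4 = 194.
Row 1 needs 194; the known cells sum to 126, so (1,4) = 68.
From row 3, 194 − (38 + 50 + 35) gives (3,2) = 71.
The remaining cell in column 1 is (4,1) = 194 − 147 = 47.
Column 2: 32 + 71 + 62 + ? = 194, so (2,2) = 29.
From column 3, 194 − (41 + 44 + 50) gives (4,3) = 59.
Row 2: 56 + 29 + 44 + ? = 194, so (2,4) = 65.
The remaining cell in row 4 is (4,4) = 194 − 168 = 26.

26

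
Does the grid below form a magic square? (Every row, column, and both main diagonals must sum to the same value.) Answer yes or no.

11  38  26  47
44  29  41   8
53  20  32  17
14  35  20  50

No — row 3 sums to 122 but column 3 sums to 119.

Row 1: 11 + 38 + 26 + 47 = 122.
Row 2: 44 + 29 + 41 + 8 = 122.
Row 3: 53 + 20 + 32 + 17 = 122.
Row 4: 14 + 35 + 20 + 50 = 119.
Column 1: 11 + 44 + 53 + 14 = 122.
Column 2: 38 + 29 + 20 + 35 = 122.
Column 3: 26 + 41 + 32 + 20 = 119.
Column 4: 47 + 8 + 17 + 50 = 122.
Main diagonal: 11 + 29 + 32 + 50 = 122.
Anti-diagonal: 47 + 41 + 20 + 14 = 122.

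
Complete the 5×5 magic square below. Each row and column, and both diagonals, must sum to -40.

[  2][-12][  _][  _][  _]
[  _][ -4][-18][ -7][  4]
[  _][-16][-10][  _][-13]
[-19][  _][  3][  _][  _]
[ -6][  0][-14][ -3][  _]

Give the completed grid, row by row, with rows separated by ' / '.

2 -12 -1 -20 -9 / -15 -4 -18 -7 4 / -2 -16 -10 1 -13 / -19 -8 3 -11 -5 / -6 0 -14 -3 -17

Using row 2: -4 + (-18) + (-7) + 4 + ? → (2,1) = -40 − (-25) = -15.
Row 5 needs -40; the known cells sum to -23, so (5,5) = -17.
Using column 1: 2 + (-15) + (-19) + (-6) + ? → (3,1) = -40 − (-38) = -2.
Column 2 must total -40; the given cells sum to -32, so (4,2) = -8.
Column 3: -18 + (-10) + 3 + (-14) + ? = -40, so (1,3) = -1.
From main diagonal, -40 − (2 + (-4) + (-10) + (-17)) gives (4,4) = -11.
Anti-diagonal must total -40; the given cells sum to -31, so (1,5) = -9.
The remaining cell in row 1 is (1,4) = -40 − (-20) = -20.
Row 3: -2 + (-16) + (-10) + (-13) + ? = -40, so (3,4) = 1.
Using row 4: -19 + (-8) + 3 + (-11) + ? → (4,5) = -40 − (-35) = -5.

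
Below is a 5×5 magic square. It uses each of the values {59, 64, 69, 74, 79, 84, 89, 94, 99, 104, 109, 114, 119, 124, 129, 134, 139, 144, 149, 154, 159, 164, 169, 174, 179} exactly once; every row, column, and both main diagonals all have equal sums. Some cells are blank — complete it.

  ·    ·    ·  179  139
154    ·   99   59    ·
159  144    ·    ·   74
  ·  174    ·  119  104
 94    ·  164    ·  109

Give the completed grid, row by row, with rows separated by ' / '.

124 84 69 179 139 / 154 114 99 59 169 / 159 144 129 89 74 / 64 174 134 119 104 / 94 79 164 149 109

The 25 entries sum to 2975, so each line sums to 2975/5 = 595.
Column 5 must total 595; the given cells sum to 426, so (2,5) = 169.
The remaining cell in anti-diagonal is (3,3) = 595 − 466 = 129.
From row 2, 595 − (154 + 99 + 59 + 169) gives (2,2) = 114.
The remaining cell in row 3 is (3,4) = 595 − 506 = 89.
Using column 4: 179 + 59 + 89 + 119 + ? → (5,4) = 595 − 446 = 149.
From main diagonal, 595 − (114 + 129 + 119 + 109) gives (1,1) = 124.
Row 5 must total 595; the given cells sum to 516, so (5,2) = 79.
From column 1, 595 − (124 + 154 + 159 + 94) gives (4,1) = 64.
Column 2: 114 + 144 + 174 + 79 + ? = 595, so (1,2) = 84.
Row 1 must total 595; the given cells sum to 526, so (1,3) = 69.
Using row 4: 64 + 174 + 119 + 104 + ? → (4,3) = 595 − 461 = 134.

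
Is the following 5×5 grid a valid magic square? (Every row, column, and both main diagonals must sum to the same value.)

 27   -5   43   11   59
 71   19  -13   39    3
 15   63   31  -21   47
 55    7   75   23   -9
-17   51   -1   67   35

No — row 4 sums to 151 but anti-diagonal sums to 119.

Row 1: 27 + (-5) + 43 + 11 + 59 = 135.
Row 2: 71 + 19 + (-13) + 39 + 3 = 119.
Row 3: 15 + 63 + 31 + (-21) + 47 = 135.
Row 4: 55 + 7 + 75 + 23 + (-9) = 151.
Row 5: -17 + 51 + (-1) + 67 + 35 = 135.
Column 1: 27 + 71 + 15 + 55 + (-17) = 151.
Column 2: -5 + 19 + 63 + 7 + 51 = 135.
Column 3: 43 + (-13) + 31 + 75 + (-1) = 135.
Column 4: 11 + 39 + (-21) + 23 + 67 = 119.
Column 5: 59 + 3 + 47 + (-9) + 35 = 135.
Main diagonal: 27 + 19 + 31 + 23 + 35 = 135.
Anti-diagonal: 59 + 39 + 31 + 7 + (-17) = 119.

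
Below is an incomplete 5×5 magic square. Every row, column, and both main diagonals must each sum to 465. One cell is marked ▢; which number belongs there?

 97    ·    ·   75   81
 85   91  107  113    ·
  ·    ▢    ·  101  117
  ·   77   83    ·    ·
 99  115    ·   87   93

79

Row 2: 85 + 91 + 107 + 113 + ? = 465, so (2,5) = 69.
Using row 5: 99 + 115 + 87 + 93 + ? → (5,3) = 465 − 394 = 71.
Using column 4: 75 + 113 + 101 + 87 + ? → (4,4) = 465 − 376 = 89.
From column 5, 465 − (81 + 69 + 117 + 93) gives (4,5) = 105.
Main diagonal needs 465; the known cells sum to 370, so (3,3) = 95.
From row 4, 465 − (77 + 83 + 89 + 105) gives (4,1) = 111.
The remaining cell in column 1 is (3,1) = 465 − 392 = 73.
Column 3 needs 465; the known cells sum to 356, so (1,3) = 109.
Row 1 must total 465; the given cells sum to 362, so (1,2) = 103.
From row 3, 465 − (73 + 95 + 101 + 117) gives (3,2) = 79.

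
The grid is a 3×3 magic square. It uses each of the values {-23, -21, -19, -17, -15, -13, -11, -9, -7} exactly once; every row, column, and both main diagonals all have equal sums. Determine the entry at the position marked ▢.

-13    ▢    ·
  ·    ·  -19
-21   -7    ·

-23

The 9 entries sum to -135, so each line sums to -135/3 = -45.
The remaining cell in row 3 is (3,3) = -45 − (-28) = -17.
From column 1, -45 − (-13 + (-21)) gives (2,1) = -11.
Column 3: -19 + (-17) + ? = -45, so (1,3) = -9.
Main diagonal must total -45; the given cells sum to -30, so (2,2) = -15.
Row 1 must total -45; the given cells sum to -22, so (1,2) = -23.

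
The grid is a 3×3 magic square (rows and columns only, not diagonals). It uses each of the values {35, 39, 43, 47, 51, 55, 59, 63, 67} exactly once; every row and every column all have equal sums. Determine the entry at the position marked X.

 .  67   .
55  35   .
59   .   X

43

The 9 entries sum to 459, so each line sums to 459/3 = 153.
The remaining cell in row 2 is (2,3) = 153 − 90 = 63.
The remaining cell in column 1 is (1,1) = 153 − 114 = 39.
Column 2 must total 153; the given cells sum to 102, so (3,2) = 51.
Using row 1: 39 + 67 + ? → (1,3) = 153 − 106 = 47.
From row 3, 153 − (59 + 51) gives (3,3) = 43.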